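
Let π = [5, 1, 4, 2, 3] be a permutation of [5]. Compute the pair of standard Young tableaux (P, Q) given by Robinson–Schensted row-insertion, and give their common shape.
P = [1, 2, 3] / [4] / [5];  Q = [1, 3, 5] / [2] / [4];  common shape = (3, 1, 1)

Row-insert the values π_1, π_2, … into P one at a time, bumping the leftmost entry strictly greater than the inserted value down to the next row. The recording tableau Q records, in position (i, j), the step at which that cell was added to P.
  Insert 5 (step 1): P = [5];  Q = [1]
  Insert 1 (step 2): P = [1] / [5];  Q = [1] / [2]
  Insert 4 (step 3): P = [1, 4] / [5];  Q = [1, 3] / [2]
  Insert 2 (step 4): P = [1, 2] / [4] / [5];  Q = [1, 3] / [2] / [4]
  Insert 3 (step 5): P = [1, 2, 3] / [4] / [5];  Q = [1, 3, 5] / [2] / [4]
Final shape: (3, 1, 1).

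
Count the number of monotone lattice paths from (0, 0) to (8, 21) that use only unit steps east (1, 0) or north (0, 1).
Number of paths = 4292145

A monotone lattice path from (0, 0) to (8, 21) consists of 8 east steps and 21 north steps in some order, so it is determined by which 8 of the 29 steps are east. The count is C(29, 8) = 4292145.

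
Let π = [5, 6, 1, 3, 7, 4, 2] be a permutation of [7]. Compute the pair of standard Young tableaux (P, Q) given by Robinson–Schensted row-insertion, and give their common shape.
P = [1, 2, 4] / [3, 6, 7] / [5];  Q = [1, 2, 5] / [3, 4, 6] / [7];  common shape = (3, 3, 1)

Row-insert the values π_1, π_2, … into P one at a time, bumping the leftmost entry strictly greater than the inserted value down to the next row. The recording tableau Q records, in position (i, j), the step at which that cell was added to P.
  Insert 5 (step 1): P = [5];  Q = [1]
  Insert 6 (step 2): P = [5, 6];  Q = [1, 2]
  Insert 1 (step 3): P = [1, 6] / [5];  Q = [1, 2] / [3]
  Insert 3 (step 4): P = [1, 3] / [5, 6];  Q = [1, 2] / [3, 4]
  Insert 7 (step 5): P = [1, 3, 7] / [5, 6];  Q = [1, 2, 5] / [3, 4]
  Insert 4 (step 6): P = [1, 3, 4] / [5, 6, 7];  Q = [1, 2, 5] / [3, 4, 6]
  Insert 2 (step 7): P = [1, 2, 4] / [3, 6, 7] / [5];  Q = [1, 2, 5] / [3, 4, 6] / [7]
Final shape: (3, 3, 1).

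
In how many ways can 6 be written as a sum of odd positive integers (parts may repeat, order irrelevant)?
p_odd(6) = 4

Partitions of 6 using only odd parts 1, 3, 5, …: 5+1, 3+3, 3+1+1+1, 1+1+1+1+1+1. There are 4. (Euler: this equals q(6), the number of distinct-part partitions.)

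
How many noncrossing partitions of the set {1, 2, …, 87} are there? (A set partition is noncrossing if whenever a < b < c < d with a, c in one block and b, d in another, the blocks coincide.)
C_87 = 16435314834665426797069144960762886143367590394940

These noncrossing partitions are counted by the Catalan number C_n = (1/(n + 1)) · C(2n, n). For n = 87: C_87 = (1/88) · C(174, 87) = 1446307705450557558142084756547133980616347954754720/88 = 16435314834665426797069144960762886143367590394940.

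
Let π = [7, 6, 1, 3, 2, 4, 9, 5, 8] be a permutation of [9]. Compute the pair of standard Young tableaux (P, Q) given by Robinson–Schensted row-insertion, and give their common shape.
P = [1, 2, 4, 5, 8] / [3, 9] / [6] / [7];  Q = [1, 4, 6, 7, 9] / [2, 8] / [3] / [5];  common shape = (5, 2, 1, 1)

Row-insert the values π_1, π_2, … into P one at a time, bumping the leftmost entry strictly greater than the inserted value down to the next row. The recording tableau Q records, in position (i, j), the step at which that cell was added to P.
  Insert 7 (step 1): P = [7];  Q = [1]
  Insert 6 (step 2): P = [6] / [7];  Q = [1] / [2]
  Insert 1 (step 3): P = [1] / [6] / [7];  Q = [1] / [2] / [3]
  Insert 3 (step 4): P = [1, 3] / [6] / [7];  Q = [1, 4] / [2] / [3]
  Insert 2 (step 5): P = [1, 2] / [3] / [6] / [7];  Q = [1, 4] / [2] / [3] / [5]
  Insert 4 (step 6): P = [1, 2, 4] / [3] / [6] / [7];  Q = [1, 4, 6] / [2] / [3] / [5]
  Insert 9 (step 7): P = [1, 2, 4, 9] / [3] / [6] / [7];  Q = [1, 4, 6, 7] / [2] / [3] / [5]
  Insert 5 (step 8): P = [1, 2, 4, 5] / [3, 9] / [6] / [7];  Q = [1, 4, 6, 7] / [2, 8] / [3] / [5]
  Insert 8 (step 9): P = [1, 2, 4, 5, 8] / [3, 9] / [6] / [7];  Q = [1, 4, 6, 7, 9] / [2, 8] / [3] / [5]
Final shape: (5, 2, 1, 1).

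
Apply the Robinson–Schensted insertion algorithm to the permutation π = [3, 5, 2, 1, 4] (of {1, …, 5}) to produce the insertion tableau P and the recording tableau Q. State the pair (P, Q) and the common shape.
P = [1, 4] / [2, 5] / [3];  Q = [1, 2] / [3, 5] / [4];  common shape = (2, 2, 1)

Row-insert the values π_1, π_2, … into P one at a time, bumping the leftmost entry strictly greater than the inserted value down to the next row. The recording tableau Q records, in position (i, j), the step at which that cell was added to P.
  Insert 3 (step 1): P = [3];  Q = [1]
  Insert 5 (step 2): P = [3, 5];  Q = [1, 2]
  Insert 2 (step 3): P = [2, 5] / [3];  Q = [1, 2] / [3]
  Insert 1 (step 4): P = [1, 5] / [2] / [3];  Q = [1, 2] / [3] / [4]
  Insert 4 (step 5): P = [1, 4] / [2, 5] / [3];  Q = [1, 2] / [3, 5] / [4]
Final shape: (2, 2, 1).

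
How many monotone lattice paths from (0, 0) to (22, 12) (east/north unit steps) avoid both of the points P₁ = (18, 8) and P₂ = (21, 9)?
Number of paths = 406762590

Inclusion–exclusion. Total paths: C(34, 22) = 548354040. Through P₁: C(26, 18)·C(8, 4) = 109359250. Through P₂: C(30, 21)·C(4, 1) = 57228600. Since P₁ is strictly southwest of P₂, a monotone path through both must visit P₁ then P₂; paths through both = C(26, 18)·C(4, 3)·C(4, 1) = 24996400. Avoid both = 548354040 − 109359250 − 57228600 + 24996400 = 406762590.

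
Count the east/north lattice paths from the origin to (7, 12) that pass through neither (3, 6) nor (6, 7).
Number of paths = 24468

Inclusion–exclusion. Total paths: C(19, 7) = 50388. Through P₁: C(9, 3)·C(10, 4) = 17640. Through P₂: C(13, 6)·C(6, 1) = 10296. Since P₁ is strictly southwest of P₂, a monotone path through both must visit P₁ then P₂; paths through both = C(9, 3)·C(4, 3)·C(6, 1) = 2016. Avoid both = 50388 − 17640 − 10296 + 2016 = 24468.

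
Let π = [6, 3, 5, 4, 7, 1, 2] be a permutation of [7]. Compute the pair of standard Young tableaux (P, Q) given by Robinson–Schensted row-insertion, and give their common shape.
P = [1, 2, 7] / [3, 4] / [5] / [6];  Q = [1, 3, 5] / [2, 7] / [4] / [6];  common shape = (3, 2, 1, 1)

Row-insert the values π_1, π_2, … into P one at a time, bumping the leftmost entry strictly greater than the inserted value down to the next row. The recording tableau Q records, in position (i, j), the step at which that cell was added to P.
  Insert 6 (step 1): P = [6];  Q = [1]
  Insert 3 (step 2): P = [3] / [6];  Q = [1] / [2]
  Insert 5 (step 3): P = [3, 5] / [6];  Q = [1, 3] / [2]
  Insert 4 (step 4): P = [3, 4] / [5] / [6];  Q = [1, 3] / [2] / [4]
  Insert 7 (step 5): P = [3, 4, 7] / [5] / [6];  Q = [1, 3, 5] / [2] / [4]
  Insert 1 (step 6): P = [1, 4, 7] / [3] / [5] / [6];  Q = [1, 3, 5] / [2] / [4] / [6]
  Insert 2 (step 7): P = [1, 2, 7] / [3, 4] / [5] / [6];  Q = [1, 3, 5] / [2, 7] / [4] / [6]
Final shape: (3, 2, 1, 1).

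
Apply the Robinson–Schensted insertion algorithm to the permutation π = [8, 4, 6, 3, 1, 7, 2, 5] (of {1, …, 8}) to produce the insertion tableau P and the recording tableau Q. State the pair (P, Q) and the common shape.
P = [1, 2, 5] / [3, 6, 7] / [4] / [8];  Q = [1, 3, 6] / [2, 7, 8] / [4] / [5];  common shape = (3, 3, 1, 1)

Row-insert the values π_1, π_2, … into P one at a time, bumping the leftmost entry strictly greater than the inserted value down to the next row. The recording tableau Q records, in position (i, j), the step at which that cell was added to P.
  Insert 8 (step 1): P = [8];  Q = [1]
  Insert 4 (step 2): P = [4] / [8];  Q = [1] / [2]
  Insert 6 (step 3): P = [4, 6] / [8];  Q = [1, 3] / [2]
  Insert 3 (step 4): P = [3, 6] / [4] / [8];  Q = [1, 3] / [2] / [4]
  Insert 1 (step 5): P = [1, 6] / [3] / [4] / [8];  Q = [1, 3] / [2] / [4] / [5]
  Insert 7 (step 6): P = [1, 6, 7] / [3] / [4] / [8];  Q = [1, 3, 6] / [2] / [4] / [5]
  Insert 2 (step 7): P = [1, 2, 7] / [3, 6] / [4] / [8];  Q = [1, 3, 6] / [2, 7] / [4] / [5]
  Insert 5 (step 8): P = [1, 2, 5] / [3, 6, 7] / [4] / [8];  Q = [1, 3, 6] / [2, 7, 8] / [4] / [5]
Final shape: (3, 3, 1, 1).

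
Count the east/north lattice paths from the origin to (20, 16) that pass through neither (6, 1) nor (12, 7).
Number of paths = 5697265590

Inclusion–exclusion. Total paths: C(36, 20) = 7307872110. Through P₁: C(7, 6)·C(29, 14) = 542911320. Through P₂: C(19, 12)·C(17, 8) = 1224932280. Since P₁ is strictly southwest of P₂, a monotone path through both must visit P₁ then P₂; paths through both = C(7, 6)·C(12, 6)·C(17, 8) = 157237080. Avoid both = 7307872110 − 542911320 − 1224932280 + 157237080 = 5697265590.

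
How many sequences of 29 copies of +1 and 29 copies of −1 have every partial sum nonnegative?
C_29 = 1002242216651368

These ballot sequences are counted by the Catalan number C_n = (1/(n + 1)) · C(2n, n). For n = 29: C_29 = (1/30) · C(58, 29) = 30067266499541040/30 = 1002242216651368.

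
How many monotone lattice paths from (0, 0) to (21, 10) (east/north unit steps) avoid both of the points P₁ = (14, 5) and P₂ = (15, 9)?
Number of paths = 26397241

Inclusion–exclusion. Total paths: C(31, 21) = 44352165. Through P₁: C(19, 14)·C(12, 7) = 9209376. Through P₂: C(24, 15)·C(7, 6) = 9152528. Since P₁ is strictly southwest of P₂, a monotone path through both must visit P₁ then P₂; paths through both = C(19, 14)·C(5, 1)·C(7, 6) = 406980. Avoid both = 44352165 − 9209376 − 9152528 + 406980 = 26397241.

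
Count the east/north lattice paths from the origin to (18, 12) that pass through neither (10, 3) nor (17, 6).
Number of paths = 79074176

Inclusion–exclusion. Total paths: C(30, 18) = 86493225. Through P₁: C(13, 10)·C(17, 8) = 6952660. Through P₂: C(23, 17)·C(7, 1) = 706629. Since P₁ is strictly southwest of P₂, a monotone path through both must visit P₁ then P₂; paths through both = C(13, 10)·C(10, 7)·C(7, 1) = 240240. Avoid both = 86493225 − 6952660 − 706629 + 240240 = 79074176.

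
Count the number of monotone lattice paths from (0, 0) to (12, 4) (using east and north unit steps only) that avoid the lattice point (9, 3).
Number of paths = 940

Total paths from (0, 0) to (12, 4): C(16, 12) = 1820. Paths through (9, 3): (paths (0, 0) → (9, 3)) × (paths (9, 3) → (12, 4)) = C(12, 9) · C(4, 3) = 220 · 4 = 880. Avoidance count = 1820 − 880 = 940.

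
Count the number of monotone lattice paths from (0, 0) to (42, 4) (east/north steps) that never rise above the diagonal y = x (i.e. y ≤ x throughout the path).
Number of paths = 148005

By the reflection principle (André's argument), the number of monotone paths to (42, 4) with n ≤ m that never go above y = x is C(46, 42) − C(46, 43) = 163185 − 15180 = 148005.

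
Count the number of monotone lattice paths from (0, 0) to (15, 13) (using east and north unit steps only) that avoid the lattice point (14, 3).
Number of paths = 37434680

Total paths from (0, 0) to (15, 13): C(28, 15) = 37442160. Paths through (14, 3): (paths (0, 0) → (14, 3)) × (paths (14, 3) → (15, 13)) = C(17, 14) · C(11, 1) = 680 · 11 = 7480. Avoidance count = 37442160 − 7480 = 37434680.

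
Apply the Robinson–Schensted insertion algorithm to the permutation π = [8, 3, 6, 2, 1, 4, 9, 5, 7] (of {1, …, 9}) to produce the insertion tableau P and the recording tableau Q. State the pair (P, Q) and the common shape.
P = [1, 4, 5, 7] / [2, 6, 9] / [3] / [8];  Q = [1, 3, 7, 9] / [2, 6, 8] / [4] / [5];  common shape = (4, 3, 1, 1)

Row-insert the values π_1, π_2, … into P one at a time, bumping the leftmost entry strictly greater than the inserted value down to the next row. The recording tableau Q records, in position (i, j), the step at which that cell was added to P.
  Insert 8 (step 1): P = [8];  Q = [1]
  Insert 3 (step 2): P = [3] / [8];  Q = [1] / [2]
  Insert 6 (step 3): P = [3, 6] / [8];  Q = [1, 3] / [2]
  Insert 2 (step 4): P = [2, 6] / [3] / [8];  Q = [1, 3] / [2] / [4]
  Insert 1 (step 5): P = [1, 6] / [2] / [3] / [8];  Q = [1, 3] / [2] / [4] / [5]
  Insert 4 (step 6): P = [1, 4] / [2, 6] / [3] / [8];  Q = [1, 3] / [2, 6] / [4] / [5]
  Insert 9 (step 7): P = [1, 4, 9] / [2, 6] / [3] / [8];  Q = [1, 3, 7] / [2, 6] / [4] / [5]
  Insert 5 (step 8): P = [1, 4, 5] / [2, 6, 9] / [3] / [8];  Q = [1, 3, 7] / [2, 6, 8] / [4] / [5]
  Insert 7 (step 9): P = [1, 4, 5, 7] / [2, 6, 9] / [3] / [8];  Q = [1, 3, 7, 9] / [2, 6, 8] / [4] / [5]
Final shape: (4, 3, 1, 1).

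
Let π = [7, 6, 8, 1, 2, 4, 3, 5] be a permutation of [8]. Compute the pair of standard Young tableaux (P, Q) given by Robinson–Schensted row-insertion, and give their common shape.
P = [1, 2, 3, 5] / [4, 8] / [6] / [7];  Q = [1, 3, 6, 8] / [2, 5] / [4] / [7];  common shape = (4, 2, 1, 1)

Row-insert the values π_1, π_2, … into P one at a time, bumping the leftmost entry strictly greater than the inserted value down to the next row. The recording tableau Q records, in position (i, j), the step at which that cell was added to P.
  Insert 7 (step 1): P = [7];  Q = [1]
  Insert 6 (step 2): P = [6] / [7];  Q = [1] / [2]
  Insert 8 (step 3): P = [6, 8] / [7];  Q = [1, 3] / [2]
  Insert 1 (step 4): P = [1, 8] / [6] / [7];  Q = [1, 3] / [2] / [4]
  Insert 2 (step 5): P = [1, 2] / [6, 8] / [7];  Q = [1, 3] / [2, 5] / [4]
  Insert 4 (step 6): P = [1, 2, 4] / [6, 8] / [7];  Q = [1, 3, 6] / [2, 5] / [4]
  Insert 3 (step 7): P = [1, 2, 3] / [4, 8] / [6] / [7];  Q = [1, 3, 6] / [2, 5] / [4] / [7]
  Insert 5 (step 8): P = [1, 2, 3, 5] / [4, 8] / [6] / [7];  Q = [1, 3, 6, 8] / [2, 5] / [4] / [7]
Final shape: (4, 2, 1, 1).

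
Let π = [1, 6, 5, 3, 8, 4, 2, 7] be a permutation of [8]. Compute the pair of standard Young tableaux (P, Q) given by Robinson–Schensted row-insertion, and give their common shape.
P = [1, 2, 4, 7] / [3, 8] / [5] / [6];  Q = [1, 2, 5, 8] / [3, 6] / [4] / [7];  common shape = (4, 2, 1, 1)

Row-insert the values π_1, π_2, … into P one at a time, bumping the leftmost entry strictly greater than the inserted value down to the next row. The recording tableau Q records, in position (i, j), the step at which that cell was added to P.
  Insert 1 (step 1): P = [1];  Q = [1]
  Insert 6 (step 2): P = [1, 6];  Q = [1, 2]
  Insert 5 (step 3): P = [1, 5] / [6];  Q = [1, 2] / [3]
  Insert 3 (step 4): P = [1, 3] / [5] / [6];  Q = [1, 2] / [3] / [4]
  Insert 8 (step 5): P = [1, 3, 8] / [5] / [6];  Q = [1, 2, 5] / [3] / [4]
  Insert 4 (step 6): P = [1, 3, 4] / [5, 8] / [6];  Q = [1, 2, 5] / [3, 6] / [4]
  Insert 2 (step 7): P = [1, 2, 4] / [3, 8] / [5] / [6];  Q = [1, 2, 5] / [3, 6] / [4] / [7]
  Insert 7 (step 8): P = [1, 2, 4, 7] / [3, 8] / [5] / [6];  Q = [1, 2, 5, 8] / [3, 6] / [4] / [7]
Final shape: (4, 2, 1, 1).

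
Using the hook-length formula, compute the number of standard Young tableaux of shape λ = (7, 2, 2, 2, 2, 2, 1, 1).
# SYT of shape (7, 2, 2, 2, 2, 2, 1, 1) = 4081428

Hook-length formula: f^λ = n! / Π hook(c), product over all cells c of the Young diagram. For λ = (7, 2, 2, 2, 2, 2, 1, 1), n = 19 boxes. Hook lengths by row (left-to-right, top-to-bottom): [14, 11, 5, 4, 3, 2, 1]; [8, 5]; [7, 4]; [6, 3]; [5, 2]; [4, 1]; [2]; [1]. Product of hooks = 29804544000. So f^λ = 19! / 29804544000 = 121645100408832000 / 29804544000 = 4081428.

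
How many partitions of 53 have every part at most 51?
p(53, parts ≤ 51) = 329929

Use the recurrence p(n, m) = p(n, m−1) + p(n−m, m): either the largest part is < m (count p(n, m−1)) or the largest part is exactly m (remove one copy of m, count p(n−m, m)). With p(0, ·) = 1 this gives p(53, parts ≤ 51) = 329929. (By conjugating Young diagrams, this also counts partitions of 53 into at most 51 parts.)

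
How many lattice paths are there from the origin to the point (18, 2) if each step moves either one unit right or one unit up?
Number of paths = 190

A monotone lattice path from (0, 0) to (18, 2) consists of 18 east steps and 2 north steps in some order, so it is determined by which 18 of the 20 steps are east. The count is C(20, 18) = 190.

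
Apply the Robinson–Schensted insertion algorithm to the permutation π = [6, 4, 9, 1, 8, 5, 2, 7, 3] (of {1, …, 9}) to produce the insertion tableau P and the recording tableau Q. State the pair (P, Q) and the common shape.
P = [1, 2, 3] / [4, 5, 7] / [6, 8] / [9];  Q = [1, 3, 8] / [2, 5, 9] / [4, 6] / [7];  common shape = (3, 3, 2, 1)

Row-insert the values π_1, π_2, … into P one at a time, bumping the leftmost entry strictly greater than the inserted value down to the next row. The recording tableau Q records, in position (i, j), the step at which that cell was added to P.
  Insert 6 (step 1): P = [6];  Q = [1]
  Insert 4 (step 2): P = [4] / [6];  Q = [1] / [2]
  Insert 9 (step 3): P = [4, 9] / [6];  Q = [1, 3] / [2]
  Insert 1 (step 4): P = [1, 9] / [4] / [6];  Q = [1, 3] / [2] / [4]
  Insert 8 (step 5): P = [1, 8] / [4, 9] / [6];  Q = [1, 3] / [2, 5] / [4]
  Insert 5 (step 6): P = [1, 5] / [4, 8] / [6, 9];  Q = [1, 3] / [2, 5] / [4, 6]
  Insert 2 (step 7): P = [1, 2] / [4, 5] / [6, 8] / [9];  Q = [1, 3] / [2, 5] / [4, 6] / [7]
  Insert 7 (step 8): P = [1, 2, 7] / [4, 5] / [6, 8] / [9];  Q = [1, 3, 8] / [2, 5] / [4, 6] / [7]
  Insert 3 (step 9): P = [1, 2, 3] / [4, 5, 7] / [6, 8] / [9];  Q = [1, 3, 8] / [2, 5, 9] / [4, 6] / [7]
Final shape: (3, 3, 2, 1).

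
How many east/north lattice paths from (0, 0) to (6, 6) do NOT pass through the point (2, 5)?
Number of paths = 819

Total paths from (0, 0) to (6, 6): C(12, 6) = 924. Paths through (2, 5): (paths (0, 0) → (2, 5)) × (paths (2, 5) → (6, 6)) = C(7, 2) · C(5, 4) = 21 · 5 = 105. Avoidance count = 924 − 105 = 819.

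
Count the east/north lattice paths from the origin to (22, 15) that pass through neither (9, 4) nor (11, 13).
Number of paths = 7387824918

Inclusion–exclusion. Total paths: C(37, 22) = 9364199760. Through P₁: C(13, 9)·C(24, 13) = 1784742960. Through P₂: C(24, 11)·C(13, 11) = 194699232. Since P₁ is strictly southwest of P₂, a monotone path through both must visit P₁ then P₂; paths through both = C(13, 9)·C(11, 2)·C(13, 11) = 3067350. Avoid both = 9364199760 − 1784742960 − 194699232 + 3067350 = 7387824918.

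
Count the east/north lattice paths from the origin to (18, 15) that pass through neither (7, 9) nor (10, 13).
Number of paths = 862111910

Inclusion–exclusion. Total paths: C(33, 18) = 1037158320. Through P₁: C(16, 7)·C(17, 11) = 141581440. Through P₂: C(23, 10)·C(10, 8) = 51482970. Since P₁ is strictly southwest of P₂, a monotone path through both must visit P₁ then P₂; paths through both = C(16, 7)·C(7, 3)·C(10, 8) = 18018000. Avoid both = 1037158320 − 141581440 − 51482970 + 18018000 = 862111910.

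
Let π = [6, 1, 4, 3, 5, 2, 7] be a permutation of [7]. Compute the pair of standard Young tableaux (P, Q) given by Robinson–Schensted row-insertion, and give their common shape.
P = [1, 2, 5, 7] / [3] / [4] / [6];  Q = [1, 3, 5, 7] / [2] / [4] / [6];  common shape = (4, 1, 1, 1)

Row-insert the values π_1, π_2, … into P one at a time, bumping the leftmost entry strictly greater than the inserted value down to the next row. The recording tableau Q records, in position (i, j), the step at which that cell was added to P.
  Insert 6 (step 1): P = [6];  Q = [1]
  Insert 1 (step 2): P = [1] / [6];  Q = [1] / [2]
  Insert 4 (step 3): P = [1, 4] / [6];  Q = [1, 3] / [2]
  Insert 3 (step 4): P = [1, 3] / [4] / [6];  Q = [1, 3] / [2] / [4]
  Insert 5 (step 5): P = [1, 3, 5] / [4] / [6];  Q = [1, 3, 5] / [2] / [4]
  Insert 2 (step 6): P = [1, 2, 5] / [3] / [4] / [6];  Q = [1, 3, 5] / [2] / [4] / [6]
  Insert 7 (step 7): P = [1, 2, 5, 7] / [3] / [4] / [6];  Q = [1, 3, 5, 7] / [2] / [4] / [6]
Final shape: (4, 1, 1, 1).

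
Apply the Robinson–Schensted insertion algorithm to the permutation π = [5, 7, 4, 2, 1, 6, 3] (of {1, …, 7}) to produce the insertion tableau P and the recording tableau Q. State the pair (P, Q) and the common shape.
P = [1, 3] / [2, 6] / [4, 7] / [5];  Q = [1, 2] / [3, 6] / [4, 7] / [5];  common shape = (2, 2, 2, 1)

Row-insert the values π_1, π_2, … into P one at a time, bumping the leftmost entry strictly greater than the inserted value down to the next row. The recording tableau Q records, in position (i, j), the step at which that cell was added to P.
  Insert 5 (step 1): P = [5];  Q = [1]
  Insert 7 (step 2): P = [5, 7];  Q = [1, 2]
  Insert 4 (step 3): P = [4, 7] / [5];  Q = [1, 2] / [3]
  Insert 2 (step 4): P = [2, 7] / [4] / [5];  Q = [1, 2] / [3] / [4]
  Insert 1 (step 5): P = [1, 7] / [2] / [4] / [5];  Q = [1, 2] / [3] / [4] / [5]
  Insert 6 (step 6): P = [1, 6] / [2, 7] / [4] / [5];  Q = [1, 2] / [3, 6] / [4] / [5]
  Insert 3 (step 7): P = [1, 3] / [2, 6] / [4, 7] / [5];  Q = [1, 2] / [3, 6] / [4, 7] / [5]
Final shape: (2, 2, 2, 1).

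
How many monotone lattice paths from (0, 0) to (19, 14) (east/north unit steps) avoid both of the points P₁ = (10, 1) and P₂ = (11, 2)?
Number of paths = 806283260

Inclusion–exclusion. Total paths: C(33, 19) = 818809200. Through P₁: C(11, 10)·C(22, 9) = 5471620. Through P₂: C(13, 11)·C(20, 8) = 9825660. Since P₁ is strictly southwest of P₂, a monotone path through both must visit P₁ then P₂; paths through both = C(11, 10)·C(2, 1)·C(20, 8) = 2771340. Avoid both = 818809200 − 5471620 − 9825660 + 2771340 = 806283260.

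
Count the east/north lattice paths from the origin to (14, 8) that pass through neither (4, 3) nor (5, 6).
Number of paths = 196955

Inclusion–exclusion. Total paths: C(22, 14) = 319770. Through P₁: C(7, 4)·C(15, 10) = 105105. Through P₂: C(11, 5)·C(11, 9) = 25410. Since P₁ is strictly southwest of P₂, a monotone path through both must visit P₁ then P₂; paths through both = C(7, 4)·C(4, 1)·C(11, 9) = 7700. Avoid both = 319770 − 105105 − 25410 + 7700 = 196955.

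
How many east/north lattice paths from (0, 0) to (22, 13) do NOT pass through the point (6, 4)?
Number of paths = 1047313050

Total paths from (0, 0) to (22, 13): C(35, 22) = 1476337800. Paths through (6, 4): (paths (0, 0) → (6, 4)) × (paths (6, 4) → (22, 13)) = C(10, 6) · C(25, 16) = 210 · 2042975 = 429024750. Avoidance count = 1476337800 − 429024750 = 1047313050.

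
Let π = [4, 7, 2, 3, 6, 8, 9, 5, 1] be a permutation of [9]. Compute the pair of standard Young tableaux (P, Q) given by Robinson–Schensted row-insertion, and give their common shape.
P = [1, 3, 5, 8, 9] / [2, 6] / [4] / [7];  Q = [1, 2, 5, 6, 7] / [3, 4] / [8] / [9];  common shape = (5, 2, 1, 1)

Row-insert the values π_1, π_2, … into P one at a time, bumping the leftmost entry strictly greater than the inserted value down to the next row. The recording tableau Q records, in position (i, j), the step at which that cell was added to P.
  Insert 4 (step 1): P = [4];  Q = [1]
  Insert 7 (step 2): P = [4, 7];  Q = [1, 2]
  Insert 2 (step 3): P = [2, 7] / [4];  Q = [1, 2] / [3]
  Insert 3 (step 4): P = [2, 3] / [4, 7];  Q = [1, 2] / [3, 4]
  Insert 6 (step 5): P = [2, 3, 6] / [4, 7];  Q = [1, 2, 5] / [3, 4]
  Insert 8 (step 6): P = [2, 3, 6, 8] / [4, 7];  Q = [1, 2, 5, 6] / [3, 4]
  Insert 9 (step 7): P = [2, 3, 6, 8, 9] / [4, 7];  Q = [1, 2, 5, 6, 7] / [3, 4]
  Insert 5 (step 8): P = [2, 3, 5, 8, 9] / [4, 6] / [7];  Q = [1, 2, 5, 6, 7] / [3, 4] / [8]
  Insert 1 (step 9): P = [1, 3, 5, 8, 9] / [2, 6] / [4] / [7];  Q = [1, 2, 5, 6, 7] / [3, 4] / [8] / [9]
Final shape: (5, 2, 1, 1).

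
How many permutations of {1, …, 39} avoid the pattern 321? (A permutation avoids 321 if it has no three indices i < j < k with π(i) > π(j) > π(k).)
C_39 = 680425371729975800390

These 321-avoiding permutations are counted by the Catalan number C_n = (1/(n + 1)) · C(2n, n). For n = 39: C_39 = (1/40) · C(78, 39) = 27217014869199032015600/40 = 680425371729975800390.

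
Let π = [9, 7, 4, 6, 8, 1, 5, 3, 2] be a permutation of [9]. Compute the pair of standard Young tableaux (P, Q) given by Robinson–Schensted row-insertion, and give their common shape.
P = [1, 2, 8] / [3, 5] / [4] / [6] / [7] / [9];  Q = [1, 4, 5] / [2, 7] / [3] / [6] / [8] / [9];  common shape = (3, 2, 1, 1, 1, 1)

Row-insert the values π_1, π_2, … into P one at a time, bumping the leftmost entry strictly greater than the inserted value down to the next row. The recording tableau Q records, in position (i, j), the step at which that cell was added to P.
  Insert 9 (step 1): P = [9];  Q = [1]
  Insert 7 (step 2): P = [7] / [9];  Q = [1] / [2]
  Insert 4 (step 3): P = [4] / [7] / [9];  Q = [1] / [2] / [3]
  Insert 6 (step 4): P = [4, 6] / [7] / [9];  Q = [1, 4] / [2] / [3]
  Insert 8 (step 5): P = [4, 6, 8] / [7] / [9];  Q = [1, 4, 5] / [2] / [3]
  Insert 1 (step 6): P = [1, 6, 8] / [4] / [7] / [9];  Q = [1, 4, 5] / [2] / [3] / [6]
  Insert 5 (step 7): P = [1, 5, 8] / [4, 6] / [7] / [9];  Q = [1, 4, 5] / [2, 7] / [3] / [6]
  Insert 3 (step 8): P = [1, 3, 8] / [4, 5] / [6] / [7] / [9];  Q = [1, 4, 5] / [2, 7] / [3] / [6] / [8]
  Insert 2 (step 9): P = [1, 2, 8] / [3, 5] / [4] / [6] / [7] / [9];  Q = [1, 4, 5] / [2, 7] / [3] / [6] / [8] / [9]
Final shape: (3, 2, 1, 1, 1, 1).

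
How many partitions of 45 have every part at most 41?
p(45, parts ≤ 41) = 89127

Use the recurrence p(n, m) = p(n, m−1) + p(n−m, m): either the largest part is < m (count p(n, m−1)) or the largest part is exactly m (remove one copy of m, count p(n−m, m)). With p(0, ·) = 1 this gives p(45, parts ≤ 41) = 89127. (By conjugating Young diagrams, this also counts partitions of 45 into at most 41 parts.)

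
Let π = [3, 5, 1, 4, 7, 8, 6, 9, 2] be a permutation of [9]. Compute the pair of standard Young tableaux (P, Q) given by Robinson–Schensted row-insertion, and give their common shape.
P = [1, 2, 6, 8, 9] / [3, 4, 7] / [5];  Q = [1, 2, 5, 6, 8] / [3, 4, 7] / [9];  common shape = (5, 3, 1)

Row-insert the values π_1, π_2, … into P one at a time, bumping the leftmost entry strictly greater than the inserted value down to the next row. The recording tableau Q records, in position (i, j), the step at which that cell was added to P.
  Insert 3 (step 1): P = [3];  Q = [1]
  Insert 5 (step 2): P = [3, 5];  Q = [1, 2]
  Insert 1 (step 3): P = [1, 5] / [3];  Q = [1, 2] / [3]
  Insert 4 (step 4): P = [1, 4] / [3, 5];  Q = [1, 2] / [3, 4]
  Insert 7 (step 5): P = [1, 4, 7] / [3, 5];  Q = [1, 2, 5] / [3, 4]
  Insert 8 (step 6): P = [1, 4, 7, 8] / [3, 5];  Q = [1, 2, 5, 6] / [3, 4]
  Insert 6 (step 7): P = [1, 4, 6, 8] / [3, 5, 7];  Q = [1, 2, 5, 6] / [3, 4, 7]
  Insert 9 (step 8): P = [1, 4, 6, 8, 9] / [3, 5, 7];  Q = [1, 2, 5, 6, 8] / [3, 4, 7]
  Insert 2 (step 9): P = [1, 2, 6, 8, 9] / [3, 4, 7] / [5];  Q = [1, 2, 5, 6, 8] / [3, 4, 7] / [9]
Final shape: (5, 3, 1).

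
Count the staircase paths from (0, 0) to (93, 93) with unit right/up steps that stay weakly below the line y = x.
C_93 = 60960876535340415751462563580829648891969728907438000

These NE paths below the diagonal are counted by the Catalan number C_n = (1/(n + 1)) · C(2n, n). For n = 93: C_93 = (1/94) · C(186, 93) = 5730322394321999080637480976597986995845154517299172000/94 = 60960876535340415751462563580829648891969728907438000.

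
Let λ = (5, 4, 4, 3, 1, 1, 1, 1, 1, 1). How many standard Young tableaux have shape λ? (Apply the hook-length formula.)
# SYT of shape (5, 4, 4, 3, 1, 1, 1, 1, 1, 1) = 581981400

Hook-length formula: f^λ = n! / Π hook(c), product over all cells c of the Young diagram. For λ = (5, 4, 4, 3, 1, 1, 1, 1, 1, 1), n = 22 boxes. Hook lengths by row (left-to-right, top-to-bottom): [14, 7, 6, 4, 1]; [12, 5, 4, 2]; [11, 4, 3, 1]; [9, 2, 1]; [6]; [5]; [4]; [3]; [2]; [1]. Product of hooks = 1931334451200. So f^λ = 22! / 1931334451200 = 1124000727777607680000 / 1931334451200 = 581981400.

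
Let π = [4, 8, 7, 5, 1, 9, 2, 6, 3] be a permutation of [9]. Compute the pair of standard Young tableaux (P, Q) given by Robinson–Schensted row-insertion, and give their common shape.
P = [1, 2, 3] / [4, 5, 6] / [7, 9] / [8];  Q = [1, 2, 6] / [3, 7, 8] / [4, 9] / [5];  common shape = (3, 3, 2, 1)

Row-insert the values π_1, π_2, … into P one at a time, bumping the leftmost entry strictly greater than the inserted value down to the next row. The recording tableau Q records, in position (i, j), the step at which that cell was added to P.
  Insert 4 (step 1): P = [4];  Q = [1]
  Insert 8 (step 2): P = [4, 8];  Q = [1, 2]
  Insert 7 (step 3): P = [4, 7] / [8];  Q = [1, 2] / [3]
  Insert 5 (step 4): P = [4, 5] / [7] / [8];  Q = [1, 2] / [3] / [4]
  Insert 1 (step 5): P = [1, 5] / [4] / [7] / [8];  Q = [1, 2] / [3] / [4] / [5]
  Insert 9 (step 6): P = [1, 5, 9] / [4] / [7] / [8];  Q = [1, 2, 6] / [3] / [4] / [5]
  Insert 2 (step 7): P = [1, 2, 9] / [4, 5] / [7] / [8];  Q = [1, 2, 6] / [3, 7] / [4] / [5]
  Insert 6 (step 8): P = [1, 2, 6] / [4, 5, 9] / [7] / [8];  Q = [1, 2, 6] / [3, 7, 8] / [4] / [5]
  Insert 3 (step 9): P = [1, 2, 3] / [4, 5, 6] / [7, 9] / [8];  Q = [1, 2, 6] / [3, 7, 8] / [4, 9] / [5]
Final shape: (3, 3, 2, 1).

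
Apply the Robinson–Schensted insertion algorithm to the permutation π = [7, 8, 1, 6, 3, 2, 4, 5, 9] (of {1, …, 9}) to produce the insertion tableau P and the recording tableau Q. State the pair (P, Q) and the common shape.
P = [1, 2, 4, 5, 9] / [3, 8] / [6] / [7];  Q = [1, 2, 7, 8, 9] / [3, 4] / [5] / [6];  common shape = (5, 2, 1, 1)

Row-insert the values π_1, π_2, … into P one at a time, bumping the leftmost entry strictly greater than the inserted value down to the next row. The recording tableau Q records, in position (i, j), the step at which that cell was added to P.
  Insert 7 (step 1): P = [7];  Q = [1]
  Insert 8 (step 2): P = [7, 8];  Q = [1, 2]
  Insert 1 (step 3): P = [1, 8] / [7];  Q = [1, 2] / [3]
  Insert 6 (step 4): P = [1, 6] / [7, 8];  Q = [1, 2] / [3, 4]
  Insert 3 (step 5): P = [1, 3] / [6, 8] / [7];  Q = [1, 2] / [3, 4] / [5]
  Insert 2 (step 6): P = [1, 2] / [3, 8] / [6] / [7];  Q = [1, 2] / [3, 4] / [5] / [6]
  Insert 4 (step 7): P = [1, 2, 4] / [3, 8] / [6] / [7];  Q = [1, 2, 7] / [3, 4] / [5] / [6]
  Insert 5 (step 8): P = [1, 2, 4, 5] / [3, 8] / [6] / [7];  Q = [1, 2, 7, 8] / [3, 4] / [5] / [6]
  Insert 9 (step 9): P = [1, 2, 4, 5, 9] / [3, 8] / [6] / [7];  Q = [1, 2, 7, 8, 9] / [3, 4] / [5] / [6]
Final shape: (5, 2, 1, 1).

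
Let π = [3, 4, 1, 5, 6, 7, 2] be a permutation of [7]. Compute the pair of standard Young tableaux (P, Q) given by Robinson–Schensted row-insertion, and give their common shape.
P = [1, 2, 5, 6, 7] / [3, 4];  Q = [1, 2, 4, 5, 6] / [3, 7];  common shape = (5, 2)

Row-insert the values π_1, π_2, … into P one at a time, bumping the leftmost entry strictly greater than the inserted value down to the next row. The recording tableau Q records, in position (i, j), the step at which that cell was added to P.
  Insert 3 (step 1): P = [3];  Q = [1]
  Insert 4 (step 2): P = [3, 4];  Q = [1, 2]
  Insert 1 (step 3): P = [1, 4] / [3];  Q = [1, 2] / [3]
  Insert 5 (step 4): P = [1, 4, 5] / [3];  Q = [1, 2, 4] / [3]
  Insert 6 (step 5): P = [1, 4, 5, 6] / [3];  Q = [1, 2, 4, 5] / [3]
  Insert 7 (step 6): P = [1, 4, 5, 6, 7] / [3];  Q = [1, 2, 4, 5, 6] / [3]
  Insert 2 (step 7): P = [1, 2, 5, 6, 7] / [3, 4];  Q = [1, 2, 4, 5, 6] / [3, 7]
Final shape: (5, 2).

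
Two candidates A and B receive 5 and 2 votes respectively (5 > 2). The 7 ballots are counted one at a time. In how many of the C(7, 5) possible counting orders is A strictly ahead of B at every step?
Strict-lead orderings = 9

Total orderings of the 7 votes with 5 for A: C(7, 5) = 21. By the Bertrand ballot formula (Cycle Lemma / reflection principle), the number of orderings in which A is strictly ahead of B throughout is (p − q)/(p + q) · C(p + q, p) = (5 − 2)/(5 + 2) · 21 = 9.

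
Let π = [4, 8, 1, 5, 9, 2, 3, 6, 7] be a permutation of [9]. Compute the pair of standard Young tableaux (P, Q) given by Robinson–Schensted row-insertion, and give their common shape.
P = [1, 2, 3, 6, 7] / [4, 5, 9] / [8];  Q = [1, 2, 5, 8, 9] / [3, 4, 7] / [6];  common shape = (5, 3, 1)

Row-insert the values π_1, π_2, … into P one at a time, bumping the leftmost entry strictly greater than the inserted value down to the next row. The recording tableau Q records, in position (i, j), the step at which that cell was added to P.
  Insert 4 (step 1): P = [4];  Q = [1]
  Insert 8 (step 2): P = [4, 8];  Q = [1, 2]
  Insert 1 (step 3): P = [1, 8] / [4];  Q = [1, 2] / [3]
  Insert 5 (step 4): P = [1, 5] / [4, 8];  Q = [1, 2] / [3, 4]
  Insert 9 (step 5): P = [1, 5, 9] / [4, 8];  Q = [1, 2, 5] / [3, 4]
  Insert 2 (step 6): P = [1, 2, 9] / [4, 5] / [8];  Q = [1, 2, 5] / [3, 4] / [6]
  Insert 3 (step 7): P = [1, 2, 3] / [4, 5, 9] / [8];  Q = [1, 2, 5] / [3, 4, 7] / [6]
  Insert 6 (step 8): P = [1, 2, 3, 6] / [4, 5, 9] / [8];  Q = [1, 2, 5, 8] / [3, 4, 7] / [6]
  Insert 7 (step 9): P = [1, 2, 3, 6, 7] / [4, 5, 9] / [8];  Q = [1, 2, 5, 8, 9] / [3, 4, 7] / [6]
Final shape: (5, 3, 1).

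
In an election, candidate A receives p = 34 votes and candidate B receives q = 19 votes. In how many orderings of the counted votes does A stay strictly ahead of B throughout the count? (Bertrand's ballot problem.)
Strict-lead orderings = 33688403180250

Total orderings of the 53 votes with 34 for A: C(53, 34) = 119032357903550. By the Bertrand ballot formula (Cycle Lemma / reflection principle), the number of orderings in which A is strictly ahead of B throughout is (p − q)/(p + q) · C(p + q, p) = (34 − 19)/(34 + 19) · 119032357903550 = 33688403180250.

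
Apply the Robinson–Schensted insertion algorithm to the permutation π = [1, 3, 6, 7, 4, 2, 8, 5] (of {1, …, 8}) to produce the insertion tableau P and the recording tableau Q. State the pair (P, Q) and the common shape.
P = [1, 2, 4, 5, 8] / [3, 7] / [6];  Q = [1, 2, 3, 4, 7] / [5, 8] / [6];  common shape = (5, 2, 1)

Row-insert the values π_1, π_2, … into P one at a time, bumping the leftmost entry strictly greater than the inserted value down to the next row. The recording tableau Q records, in position (i, j), the step at which that cell was added to P.
  Insert 1 (step 1): P = [1];  Q = [1]
  Insert 3 (step 2): P = [1, 3];  Q = [1, 2]
  Insert 6 (step 3): P = [1, 3, 6];  Q = [1, 2, 3]
  Insert 7 (step 4): P = [1, 3, 6, 7];  Q = [1, 2, 3, 4]
  Insert 4 (step 5): P = [1, 3, 4, 7] / [6];  Q = [1, 2, 3, 4] / [5]
  Insert 2 (step 6): P = [1, 2, 4, 7] / [3] / [6];  Q = [1, 2, 3, 4] / [5] / [6]
  Insert 8 (step 7): P = [1, 2, 4, 7, 8] / [3] / [6];  Q = [1, 2, 3, 4, 7] / [5] / [6]
  Insert 5 (step 8): P = [1, 2, 4, 5, 8] / [3, 7] / [6];  Q = [1, 2, 3, 4, 7] / [5, 8] / [6]
Final shape: (5, 2, 1).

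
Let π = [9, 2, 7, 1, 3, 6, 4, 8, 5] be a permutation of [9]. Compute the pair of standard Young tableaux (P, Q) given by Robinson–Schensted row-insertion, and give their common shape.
P = [1, 3, 4, 5] / [2, 6, 8] / [7] / [9];  Q = [1, 3, 6, 8] / [2, 5, 9] / [4] / [7];  common shape = (4, 3, 1, 1)

Row-insert the values π_1, π_2, … into P one at a time, bumping the leftmost entry strictly greater than the inserted value down to the next row. The recording tableau Q records, in position (i, j), the step at which that cell was added to P.
  Insert 9 (step 1): P = [9];  Q = [1]
  Insert 2 (step 2): P = [2] / [9];  Q = [1] / [2]
  Insert 7 (step 3): P = [2, 7] / [9];  Q = [1, 3] / [2]
  Insert 1 (step 4): P = [1, 7] / [2] / [9];  Q = [1, 3] / [2] / [4]
  Insert 3 (step 5): P = [1, 3] / [2, 7] / [9];  Q = [1, 3] / [2, 5] / [4]
  Insert 6 (step 6): P = [1, 3, 6] / [2, 7] / [9];  Q = [1, 3, 6] / [2, 5] / [4]
  Insert 4 (step 7): P = [1, 3, 4] / [2, 6] / [7] / [9];  Q = [1, 3, 6] / [2, 5] / [4] / [7]
  Insert 8 (step 8): P = [1, 3, 4, 8] / [2, 6] / [7] / [9];  Q = [1, 3, 6, 8] / [2, 5] / [4] / [7]
  Insert 5 (step 9): P = [1, 3, 4, 5] / [2, 6, 8] / [7] / [9];  Q = [1, 3, 6, 8] / [2, 5, 9] / [4] / [7]
Final shape: (4, 3, 1, 1).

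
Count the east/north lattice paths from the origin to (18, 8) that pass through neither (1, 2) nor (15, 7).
Number of paths = 716794

Inclusion–exclusion. Total paths: C(26, 18) = 1562275. Through P₁: C(3, 1)·C(23, 17) = 302841. Through P₂: C(22, 15)·C(4, 3) = 682176. Since P₁ is strictly southwest of P₂, a monotone path through both must visit P₁ then P₂; paths through both = C(3, 1)·C(19, 14)·C(4, 3) = 139536. Avoid both = 1562275 − 302841 − 682176 + 139536 = 716794.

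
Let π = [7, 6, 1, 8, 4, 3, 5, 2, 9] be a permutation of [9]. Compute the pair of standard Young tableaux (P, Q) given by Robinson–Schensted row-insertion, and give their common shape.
P = [1, 2, 5, 9] / [3, 8] / [4] / [6] / [7];  Q = [1, 4, 7, 9] / [2, 5] / [3] / [6] / [8];  common shape = (4, 2, 1, 1, 1)

Row-insert the values π_1, π_2, … into P one at a time, bumping the leftmost entry strictly greater than the inserted value down to the next row. The recording tableau Q records, in position (i, j), the step at which that cell was added to P.
  Insert 7 (step 1): P = [7];  Q = [1]
  Insert 6 (step 2): P = [6] / [7];  Q = [1] / [2]
  Insert 1 (step 3): P = [1] / [6] / [7];  Q = [1] / [2] / [3]
  Insert 8 (step 4): P = [1, 8] / [6] / [7];  Q = [1, 4] / [2] / [3]
  Insert 4 (step 5): P = [1, 4] / [6, 8] / [7];  Q = [1, 4] / [2, 5] / [3]
  Insert 3 (step 6): P = [1, 3] / [4, 8] / [6] / [7];  Q = [1, 4] / [2, 5] / [3] / [6]
  Insert 5 (step 7): P = [1, 3, 5] / [4, 8] / [6] / [7];  Q = [1, 4, 7] / [2, 5] / [3] / [6]
  Insert 2 (step 8): P = [1, 2, 5] / [3, 8] / [4] / [6] / [7];  Q = [1, 4, 7] / [2, 5] / [3] / [6] / [8]
  Insert 9 (step 9): P = [1, 2, 5, 9] / [3, 8] / [4] / [6] / [7];  Q = [1, 4, 7, 9] / [2, 5] / [3] / [6] / [8]
Final shape: (4, 2, 1, 1, 1).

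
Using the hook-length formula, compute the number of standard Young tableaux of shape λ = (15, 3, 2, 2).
# SYT of shape (15, 3, 2, 2) = 2282280

Hook-length formula: f^λ = n! / Π hook(c), product over all cells c of the Young diagram. For λ = (15, 3, 2, 2), n = 22 boxes. Hook lengths by row (left-to-right, top-to-bottom): [18, 17, 14, 12, 11, 10, 9, 8, 7, 6, 5, 4, 3, 2, 1]; [5, 4, 1]; [3, 2]; [2, 1]. Product of hooks = 492490285056000. So f^λ = 22! / 492490285056000 = 1124000727777607680000 / 492490285056000 = 2282280.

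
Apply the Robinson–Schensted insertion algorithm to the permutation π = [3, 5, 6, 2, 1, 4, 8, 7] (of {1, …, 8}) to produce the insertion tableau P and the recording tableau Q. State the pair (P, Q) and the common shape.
P = [1, 4, 6, 7] / [2, 5, 8] / [3];  Q = [1, 2, 3, 7] / [4, 6, 8] / [5];  common shape = (4, 3, 1)

Row-insert the values π_1, π_2, … into P one at a time, bumping the leftmost entry strictly greater than the inserted value down to the next row. The recording tableau Q records, in position (i, j), the step at which that cell was added to P.
  Insert 3 (step 1): P = [3];  Q = [1]
  Insert 5 (step 2): P = [3, 5];  Q = [1, 2]
  Insert 6 (step 3): P = [3, 5, 6];  Q = [1, 2, 3]
  Insert 2 (step 4): P = [2, 5, 6] / [3];  Q = [1, 2, 3] / [4]
  Insert 1 (step 5): P = [1, 5, 6] / [2] / [3];  Q = [1, 2, 3] / [4] / [5]
  Insert 4 (step 6): P = [1, 4, 6] / [2, 5] / [3];  Q = [1, 2, 3] / [4, 6] / [5]
  Insert 8 (step 7): P = [1, 4, 6, 8] / [2, 5] / [3];  Q = [1, 2, 3, 7] / [4, 6] / [5]
  Insert 7 (step 8): P = [1, 4, 6, 7] / [2, 5, 8] / [3];  Q = [1, 2, 3, 7] / [4, 6, 8] / [5]
Final shape: (4, 3, 1).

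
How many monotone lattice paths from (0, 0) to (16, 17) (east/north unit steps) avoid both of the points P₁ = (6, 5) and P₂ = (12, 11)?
Number of paths = 673762758

Inclusion–exclusion. Total paths: C(33, 16) = 1166803110. Through P₁: C(11, 6)·C(22, 10) = 298750452. Through P₂: C(23, 12)·C(10, 4) = 283936380. Since P₁ is strictly southwest of P₂, a monotone path through both must visit P₁ then P₂; paths through both = C(11, 6)·C(12, 6)·C(10, 4) = 89646480. Avoid both = 1166803110 − 298750452 − 283936380 + 89646480 = 673762758.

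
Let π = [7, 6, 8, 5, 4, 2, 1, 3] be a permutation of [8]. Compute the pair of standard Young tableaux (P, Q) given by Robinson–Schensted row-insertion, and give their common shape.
P = [1, 3] / [2, 8] / [4] / [5] / [6] / [7];  Q = [1, 3] / [2, 8] / [4] / [5] / [6] / [7];  common shape = (2, 2, 1, 1, 1, 1)

Row-insert the values π_1, π_2, … into P one at a time, bumping the leftmost entry strictly greater than the inserted value down to the next row. The recording tableau Q records, in position (i, j), the step at which that cell was added to P.
  Insert 7 (step 1): P = [7];  Q = [1]
  Insert 6 (step 2): P = [6] / [7];  Q = [1] / [2]
  Insert 8 (step 3): P = [6, 8] / [7];  Q = [1, 3] / [2]
  Insert 5 (step 4): P = [5, 8] / [6] / [7];  Q = [1, 3] / [2] / [4]
  Insert 4 (step 5): P = [4, 8] / [5] / [6] / [7];  Q = [1, 3] / [2] / [4] / [5]
  Insert 2 (step 6): P = [2, 8] / [4] / [5] / [6] / [7];  Q = [1, 3] / [2] / [4] / [5] / [6]
  Insert 1 (step 7): P = [1, 8] / [2] / [4] / [5] / [6] / [7];  Q = [1, 3] / [2] / [4] / [5] / [6] / [7]
  Insert 3 (step 8): P = [1, 3] / [2, 8] / [4] / [5] / [6] / [7];  Q = [1, 3] / [2, 8] / [4] / [5] / [6] / [7]
Final shape: (2, 2, 1, 1, 1, 1).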